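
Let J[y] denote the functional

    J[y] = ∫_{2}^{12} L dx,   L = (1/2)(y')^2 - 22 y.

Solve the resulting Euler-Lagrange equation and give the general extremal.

The Lagrangian is L = (1/2)(y')^2 - 22 y.
∂L/∂y = -22.
∂L/∂y' = y'.
The Euler-Lagrange equation d/dx(∂L/∂y') − ∂L/∂y = 0 becomes:
    y'' + 22 = 0
General solution: y(x) = -11 x^2 + A x + B, where A and B are arbitrary constants fixed by the endpoint conditions.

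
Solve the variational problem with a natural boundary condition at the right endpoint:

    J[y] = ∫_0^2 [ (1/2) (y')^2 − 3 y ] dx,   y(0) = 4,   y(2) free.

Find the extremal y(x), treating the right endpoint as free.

The Lagrangian L = (1/2) (y')^2 − 3 y gives
    ∂L/∂y = −3,   ∂L/∂y' = y'.
Euler-Lagrange: d/dx(y') − (−3) = 0, i.e. y'' + 3 = 0, so
    y(x) = −(3/2) x^2 + C1 x + C2.
Fixed left endpoint y(0) = 4 ⇒ C2 = 4.
The right endpoint x = 2 is free, so the natural (transversality) condition is ∂L/∂y' |_{x=2} = 0, i.e. y'(2) = 0.
Compute y'(x) = −3 x + C1, so y'(2) = −6 + C1 = 0 ⇒ C1 = 6.
Therefore the extremal is
    y(x) = −(3/2) x^2 + 6 x + 4.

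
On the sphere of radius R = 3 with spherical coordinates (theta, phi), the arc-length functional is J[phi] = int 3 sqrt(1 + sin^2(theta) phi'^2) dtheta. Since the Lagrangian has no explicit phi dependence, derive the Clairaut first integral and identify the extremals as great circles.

On the sphere of radius R = 3 with spherical coordinates (θ, φ), the induced metric is
    ds^2 = 9(dθ^2 + sin^2(θ) dφ^2).
Parameterise by θ; the arc-length functional is
    J[φ] = ∫ 3 sqrt(1 + sin^2(θ) (dφ/dθ)^2) dθ,
so L = 3 sqrt(1 + sin^2(θ) φ'^2). Compute
    ∂L/∂φ = 0  (L has no explicit φ dependence),
    ∂L/∂φ' = 3 sin^2(θ) φ' / sqrt(1 + sin^2(θ) φ'^2).
Since ∂L/∂φ = 0, the Euler-Lagrange equation
    d/dθ(∂L/∂φ') − ∂L/∂φ = 0
reduces to d/dθ(∂L/∂φ') = 0, i.e. the momentum conjugate to φ is conserved:
    3 sin^2(θ) φ' / sqrt(1 + sin^2(θ) φ'^2) = C.
The overall factor of 3 is constant, so dividing through gives Clairaut's relation sin^2(θ) φ' / sqrt(1 + sin^2(θ) φ'^2) = C' (with C' = C/3). Solving for φ' and integrating gives the great-circle family
    cot(θ) = A cos(φ − φ_0),
i.e. the intersection of the sphere with a plane through the origin. The two constants A and φ_0 (equivalently C and one phase) are fixed by the two endpoint conditions.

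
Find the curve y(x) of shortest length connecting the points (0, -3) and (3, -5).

Arc-length functional: J[y] = ∫ sqrt(1 + (y')^2) dx.
Lagrangian L = sqrt(1 + (y')^2) has no explicit y dependence, so ∂L/∂y = 0 and the Euler-Lagrange equation gives
    d/dx( y' / sqrt(1 + (y')^2) ) = 0  ⇒  y' / sqrt(1 + (y')^2) = const.
Hence y' is constant, so y(x) is affine.
Fitting the endpoints (0, -3) and (3, -5):
    slope m = ((-5) − (-3)) / (3 − 0) = -2/3,
    intercept c = (-3) − m·0 = -3.
Extremal: y(x) = (-2/3) x - 3.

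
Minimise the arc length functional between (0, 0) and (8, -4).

Arc-length functional: J[y] = ∫ sqrt(1 + (y')^2) dx.
Lagrangian L = sqrt(1 + (y')^2) has no explicit y dependence, so ∂L/∂y = 0 and the Euler-Lagrange equation gives
    d/dx( y' / sqrt(1 + (y')^2) ) = 0  ⇒  y' / sqrt(1 + (y')^2) = const.
Hence y' is constant, so y(x) is affine.
Fitting the endpoints (0, 0) and (8, -4):
    slope m = ((-4) − 0) / (8 − 0) = -1/2,
    intercept c = 0 − m·0 = 0.
Extremal: y(x) = (-1/2) x.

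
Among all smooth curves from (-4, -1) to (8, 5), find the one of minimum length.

Arc-length functional: J[y] = ∫ sqrt(1 + (y')^2) dx.
Lagrangian L = sqrt(1 + (y')^2) has no explicit y dependence, so ∂L/∂y = 0 and the Euler-Lagrange equation gives
    d/dx( y' / sqrt(1 + (y')^2) ) = 0  ⇒  y' / sqrt(1 + (y')^2) = const.
Hence y' is constant, so y(x) is affine.
Fitting the endpoints (-4, -1) and (8, 5):
    slope m = (5 − (-1)) / (8 − (-4)) = 1/2,
    intercept c = (-1) − m·(-4) = 1.
Extremal: y(x) = (1/2) x + 1.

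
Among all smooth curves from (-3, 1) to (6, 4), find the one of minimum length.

Arc-length functional: J[y] = ∫ sqrt(1 + (y')^2) dx.
Lagrangian L = sqrt(1 + (y')^2) has no explicit y dependence, so ∂L/∂y = 0 and the Euler-Lagrange equation gives
    d/dx( y' / sqrt(1 + (y')^2) ) = 0  ⇒  y' / sqrt(1 + (y')^2) = const.
Hence y' is constant, so y(x) is affine.
Fitting the endpoints (-3, 1) and (6, 4):
    slope m = (4 − 1) / (6 − (-3)) = 1/3,
    intercept c = 1 − m·(-3) = 2.
Extremal: y(x) = (1/3) x + 2.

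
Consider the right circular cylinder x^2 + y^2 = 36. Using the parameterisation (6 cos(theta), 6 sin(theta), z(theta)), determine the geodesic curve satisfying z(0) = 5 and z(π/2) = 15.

Parameterise the cylinder of radius R = 6 as
    r(θ) = (6 cos θ, 6 sin θ, z(θ)).
The arc-length element is
    ds = sqrt(36 + (dz/dθ)^2) dθ,
so the Lagrangian is L = sqrt(36 + z'^2).
L depends on z' only, not on z or θ, so ∂L/∂z = 0 and
    ∂L/∂z' = z' / sqrt(36 + z'^2).
The Euler-Lagrange equation gives
    d/dθ( z' / sqrt(36 + z'^2) ) = 0,
so z' is constant. Integrating once:
    z(θ) = a θ + b,
a helix on the cylinder (a straight line when the cylinder is unrolled). The constants a, b are determined by the endpoint conditions.
With endpoint conditions z(0) = 5 and z(π/2) = 15: from z(0) = b we get b = 5, and a·π/2 + 5 = 15 gives a = 20/π, so
    z(θ) = (20/π) θ + 5.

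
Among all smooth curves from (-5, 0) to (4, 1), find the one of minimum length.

Arc-length functional: J[y] = ∫ sqrt(1 + (y')^2) dx.
Lagrangian L = sqrt(1 + (y')^2) has no explicit y dependence, so ∂L/∂y = 0 and the Euler-Lagrange equation gives
    d/dx( y' / sqrt(1 + (y')^2) ) = 0  ⇒  y' / sqrt(1 + (y')^2) = const.
Hence y' is constant, so y(x) is affine.
Fitting the endpoints (-5, 0) and (4, 1):
    slope m = (1 − 0) / (4 − (-5)) = 1/9,
    intercept c = 0 − m·(-5) = 5/9.
Extremal: y(x) = (1/9) x + 5/9.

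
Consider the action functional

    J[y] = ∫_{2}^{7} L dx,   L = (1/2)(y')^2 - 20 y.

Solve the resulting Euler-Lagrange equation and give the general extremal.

The Lagrangian is L = (1/2)(y')^2 - 20 y.
∂L/∂y = -20.
∂L/∂y' = y'.
The Euler-Lagrange equation d/dx(∂L/∂y') − ∂L/∂y = 0 becomes:
    y'' + 20 = 0
General solution: y(x) = -10 x^2 + A x + B, where A and B are arbitrary constants fixed by the endpoint conditions.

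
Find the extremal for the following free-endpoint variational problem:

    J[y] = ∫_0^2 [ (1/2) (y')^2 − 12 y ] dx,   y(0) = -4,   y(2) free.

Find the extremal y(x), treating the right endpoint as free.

The Lagrangian L = (1/2) (y')^2 − 12 y gives
    ∂L/∂y = −12,   ∂L/∂y' = y'.
Euler-Lagrange: d/dx(y') − (−12) = 0, i.e. y'' + 12 = 0, so
    y(x) = −(12/2) x^2 + C1 x + C2.
Fixed left endpoint y(0) = -4 ⇒ C2 = -4.
The right endpoint x = 2 is free, so the natural (transversality) condition is ∂L/∂y' |_{x=2} = 0, i.e. y'(2) = 0.
Compute y'(x) = −12 x + C1, so y'(2) = −24 + C1 = 0 ⇒ C1 = 24.
Therefore the extremal is
    y(x) = −6 x^2 + 24 x − 4.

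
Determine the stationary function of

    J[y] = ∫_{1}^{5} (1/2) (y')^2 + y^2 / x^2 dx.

The Lagrangian is L = (1/2) (y')^2 + y^2 / x^2.
Compute ∂L/∂y = 2y/x^2, ∂L/∂y' = y'.
The Euler-Lagrange equation d/dx(∂L/∂y') − ∂L/∂y = 0 reduces to
    y'' − 2/x^2 · y = 0  (x > 0).
Its general solution is
    y(x) = A x^2 + B / x,
with A, B fixed by the endpoint conditions.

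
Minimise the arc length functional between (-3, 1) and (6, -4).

Arc-length functional: J[y] = ∫ sqrt(1 + (y')^2) dx.
Lagrangian L = sqrt(1 + (y')^2) has no explicit y dependence, so ∂L/∂y = 0 and the Euler-Lagrange equation gives
    d/dx( y' / sqrt(1 + (y')^2) ) = 0  ⇒  y' / sqrt(1 + (y')^2) = const.
Hence y' is constant, so y(x) is affine.
Fitting the endpoints (-3, 1) and (6, -4):
    slope m = ((-4) − 1) / (6 − (-3)) = -5/9,
    intercept c = 1 − m·(-3) = -2/3.
Extremal: y(x) = (-5/9) x - 2/3.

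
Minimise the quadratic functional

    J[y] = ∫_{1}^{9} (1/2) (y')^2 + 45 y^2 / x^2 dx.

The Lagrangian is L = (1/2) (y')^2 + 45 y^2 / x^2.
Compute ∂L/∂y = 90y/x^2, ∂L/∂y' = y'.
The Euler-Lagrange equation d/dx(∂L/∂y') − ∂L/∂y = 0 reduces to
    y'' − 90/x^2 · y = 0  (x > 0).
Its general solution is
    y(x) = A x^10 + B x^(-9),
with A, B fixed by the endpoint conditions.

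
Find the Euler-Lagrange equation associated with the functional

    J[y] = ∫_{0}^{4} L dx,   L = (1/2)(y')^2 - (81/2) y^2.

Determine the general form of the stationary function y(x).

The Lagrangian is L = (1/2)(y')^2 - (81/2) y^2.
∂L/∂y = -81y.
∂L/∂y' = y'.
The Euler-Lagrange equation d/dx(∂L/∂y') − ∂L/∂y = 0 becomes:
    y'' + 81 y = 0
General solution: y(x) = A sin(9x) + B cos(9x), where A and B are arbitrary constants fixed by the endpoint conditions.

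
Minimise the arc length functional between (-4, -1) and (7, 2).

Arc-length functional: J[y] = ∫ sqrt(1 + (y')^2) dx.
Lagrangian L = sqrt(1 + (y')^2) has no explicit y dependence, so ∂L/∂y = 0 and the Euler-Lagrange equation gives
    d/dx( y' / sqrt(1 + (y')^2) ) = 0  ⇒  y' / sqrt(1 + (y')^2) = const.
Hence y' is constant, so y(x) is affine.
Fitting the endpoints (-4, -1) and (7, 2):
    slope m = (2 − (-1)) / (7 − (-4)) = 3/11,
    intercept c = (-1) − m·(-4) = 1/11.
Extremal: y(x) = (3/11) x + 1/11.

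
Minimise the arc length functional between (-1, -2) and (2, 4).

Arc-length functional: J[y] = ∫ sqrt(1 + (y')^2) dx.
Lagrangian L = sqrt(1 + (y')^2) has no explicit y dependence, so ∂L/∂y = 0 and the Euler-Lagrange equation gives
    d/dx( y' / sqrt(1 + (y')^2) ) = 0  ⇒  y' / sqrt(1 + (y')^2) = const.
Hence y' is constant, so y(x) is affine.
Fitting the endpoints (-1, -2) and (2, 4):
    slope m = (4 − (-2)) / (2 − (-1)) = 2,
    intercept c = (-2) − m·(-1) = 0.
Extremal: y(x) = 2 x.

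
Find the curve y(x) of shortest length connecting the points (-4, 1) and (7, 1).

Arc-length functional: J[y] = ∫ sqrt(1 + (y')^2) dx.
Lagrangian L = sqrt(1 + (y')^2) has no explicit y dependence, so ∂L/∂y = 0 and the Euler-Lagrange equation gives
    d/dx( y' / sqrt(1 + (y')^2) ) = 0  ⇒  y' / sqrt(1 + (y')^2) = const.
Hence y' is constant, so y(x) is affine.
Fitting the endpoints (-4, 1) and (7, 1):
    slope m = (1 − 1) / (7 − (-4)) = 0,
    intercept c = 1 − m·(-4) = 1.
Extremal: y(x) = 1.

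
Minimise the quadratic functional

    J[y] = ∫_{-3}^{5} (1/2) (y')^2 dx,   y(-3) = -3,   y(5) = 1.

The Lagrangian is L = (1/2) (y')^2.
Compute ∂L/∂y = 0, ∂L/∂y' = y'.
The Euler-Lagrange equation d/dx(∂L/∂y') − ∂L/∂y = 0 reduces to
    y'' = 0.
Its general solution is
    y(x) = A x + B,
with A, B fixed by the endpoint conditions.
Applying the endpoint conditions y(-3) = -3 and y(5) = 1: solve A·-3 + B = -3 and A·5 + B = 1. Subtracting gives A(5 − -3) = 1 − -3, so A = 1/2, and B = -3 − A·-3 = -3/2. Therefore
    y(x) = (1/2) x - 3/2.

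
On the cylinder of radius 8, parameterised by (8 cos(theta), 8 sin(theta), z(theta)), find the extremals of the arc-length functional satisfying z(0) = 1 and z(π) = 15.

Parameterise the cylinder of radius R = 8 as
    r(θ) = (8 cos θ, 8 sin θ, z(θ)).
The arc-length element is
    ds = sqrt(64 + (dz/dθ)^2) dθ,
so the Lagrangian is L = sqrt(64 + z'^2).
L depends on z' only, not on z or θ, so ∂L/∂z = 0 and
    ∂L/∂z' = z' / sqrt(64 + z'^2).
The Euler-Lagrange equation gives
    d/dθ( z' / sqrt(64 + z'^2) ) = 0,
so z' is constant. Integrating once:
    z(θ) = a θ + b,
a helix on the cylinder (a straight line when the cylinder is unrolled). The constants a, b are determined by the endpoint conditions.
With endpoint conditions z(0) = 1 and z(π) = 15: from z(0) = b we get b = 1, and a·π + 1 = 15 gives a = 14/π, so
    z(θ) = (14/π) θ + 1.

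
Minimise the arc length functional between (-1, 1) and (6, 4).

Arc-length functional: J[y] = ∫ sqrt(1 + (y')^2) dx.
Lagrangian L = sqrt(1 + (y')^2) has no explicit y dependence, so ∂L/∂y = 0 and the Euler-Lagrange equation gives
    d/dx( y' / sqrt(1 + (y')^2) ) = 0  ⇒  y' / sqrt(1 + (y')^2) = const.
Hence y' is constant, so y(x) is affine.
Fitting the endpoints (-1, 1) and (6, 4):
    slope m = (4 − 1) / (6 − (-1)) = 3/7,
    intercept c = 1 − m·(-1) = 10/7.
Extremal: y(x) = (3/7) x + 10/7.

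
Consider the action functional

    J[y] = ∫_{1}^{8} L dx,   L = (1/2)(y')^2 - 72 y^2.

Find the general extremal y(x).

The Lagrangian is L = (1/2)(y')^2 - 72 y^2.
∂L/∂y = -144y.
∂L/∂y' = y'.
The Euler-Lagrange equation d/dx(∂L/∂y') − ∂L/∂y = 0 becomes:
    y'' + 144 y = 0
General solution: y(x) = A sin(12x) + B cos(12x), where A and B are arbitrary constants fixed by the endpoint conditions.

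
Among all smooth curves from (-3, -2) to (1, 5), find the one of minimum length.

Arc-length functional: J[y] = ∫ sqrt(1 + (y')^2) dx.
Lagrangian L = sqrt(1 + (y')^2) has no explicit y dependence, so ∂L/∂y = 0 and the Euler-Lagrange equation gives
    d/dx( y' / sqrt(1 + (y')^2) ) = 0  ⇒  y' / sqrt(1 + (y')^2) = const.
Hence y' is constant, so y(x) is affine.
Fitting the endpoints (-3, -2) and (1, 5):
    slope m = (5 − (-2)) / (1 − (-3)) = 7/4,
    intercept c = (-2) − m·(-3) = 13/4.
Extremal: y(x) = (7/4) x + 13/4.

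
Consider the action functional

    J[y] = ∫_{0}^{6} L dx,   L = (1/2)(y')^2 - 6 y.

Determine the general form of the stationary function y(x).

The Lagrangian is L = (1/2)(y')^2 - 6 y.
∂L/∂y = -6.
∂L/∂y' = y'.
The Euler-Lagrange equation d/dx(∂L/∂y') − ∂L/∂y = 0 becomes:
    y'' + 6 = 0
General solution: y(x) = -3 x^2 + A x + B, where A and B are arbitrary constants fixed by the endpoint conditions.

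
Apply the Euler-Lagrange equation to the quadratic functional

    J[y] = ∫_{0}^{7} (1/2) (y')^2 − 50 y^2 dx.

The Lagrangian is L = (1/2) (y')^2 − 50 y^2.
Compute ∂L/∂y = -100y, ∂L/∂y' = y'.
The Euler-Lagrange equation d/dx(∂L/∂y') − ∂L/∂y = 0 reduces to
    y'' + 100 y = 0.
Its general solution is
    y(x) = A sin(10x) + B cos(10x),
with A, B fixed by the endpoint conditions.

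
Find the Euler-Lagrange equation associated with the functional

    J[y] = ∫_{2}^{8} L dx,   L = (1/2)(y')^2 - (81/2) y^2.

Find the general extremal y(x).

The Lagrangian is L = (1/2)(y')^2 - (81/2) y^2.
∂L/∂y = -81y.
∂L/∂y' = y'.
The Euler-Lagrange equation d/dx(∂L/∂y') − ∂L/∂y = 0 becomes:
    y'' + 81 y = 0
General solution: y(x) = A sin(9x) + B cos(9x), where A and B are arbitrary constants fixed by the endpoint conditions.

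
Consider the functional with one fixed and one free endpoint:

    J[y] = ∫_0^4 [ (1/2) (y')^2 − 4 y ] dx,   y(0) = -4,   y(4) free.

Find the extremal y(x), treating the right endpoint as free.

The Lagrangian L = (1/2) (y')^2 − 4 y gives
    ∂L/∂y = −4,   ∂L/∂y' = y'.
Euler-Lagrange: d/dx(y') − (−4) = 0, i.e. y'' + 4 = 0, so
    y(x) = −(4/2) x^2 + C1 x + C2.
Fixed left endpoint y(0) = -4 ⇒ C2 = -4.
The right endpoint x = 4 is free, so the natural (transversality) condition is ∂L/∂y' |_{x=4} = 0, i.e. y'(4) = 0.
Compute y'(x) = −4 x + C1, so y'(4) = −16 + C1 = 0 ⇒ C1 = 16.
Therefore the extremal is
    y(x) = −2 x^2 + 16 x − 4.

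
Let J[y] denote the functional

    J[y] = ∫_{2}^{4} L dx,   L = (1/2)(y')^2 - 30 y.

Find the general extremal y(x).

The Lagrangian is L = (1/2)(y')^2 - 30 y.
∂L/∂y = -30.
∂L/∂y' = y'.
The Euler-Lagrange equation d/dx(∂L/∂y') − ∂L/∂y = 0 becomes:
    y'' + 30 = 0
General solution: y(x) = -15 x^2 + A x + B, where A and B are arbitrary constants fixed by the endpoint conditions.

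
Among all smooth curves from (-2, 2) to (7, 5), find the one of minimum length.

Arc-length functional: J[y] = ∫ sqrt(1 + (y')^2) dx.
Lagrangian L = sqrt(1 + (y')^2) has no explicit y dependence, so ∂L/∂y = 0 and the Euler-Lagrange equation gives
    d/dx( y' / sqrt(1 + (y')^2) ) = 0  ⇒  y' / sqrt(1 + (y')^2) = const.
Hence y' is constant, so y(x) is affine.
Fitting the endpoints (-2, 2) and (7, 5):
    slope m = (5 − 2) / (7 − (-2)) = 1/3,
    intercept c = 2 − m·(-2) = 8/3.
Extremal: y(x) = (1/3) x + 8/3.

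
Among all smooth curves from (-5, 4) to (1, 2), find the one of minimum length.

Arc-length functional: J[y] = ∫ sqrt(1 + (y')^2) dx.
Lagrangian L = sqrt(1 + (y')^2) has no explicit y dependence, so ∂L/∂y = 0 and the Euler-Lagrange equation gives
    d/dx( y' / sqrt(1 + (y')^2) ) = 0  ⇒  y' / sqrt(1 + (y')^2) = const.
Hence y' is constant, so y(x) is affine.
Fitting the endpoints (-5, 4) and (1, 2):
    slope m = (2 − 4) / (1 − (-5)) = -1/3,
    intercept c = 4 − m·(-5) = 7/3.
Extremal: y(x) = (-1/3) x + 7/3.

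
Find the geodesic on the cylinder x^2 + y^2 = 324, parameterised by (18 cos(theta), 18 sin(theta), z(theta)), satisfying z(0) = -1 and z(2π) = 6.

Parameterise the cylinder of radius R = 18 as
    r(θ) = (18 cos θ, 18 sin θ, z(θ)).
The arc-length element is
    ds = sqrt(324 + (dz/dθ)^2) dθ,
so the Lagrangian is L = sqrt(324 + z'^2).
L depends on z' only, not on z or θ, so ∂L/∂z = 0 and
    ∂L/∂z' = z' / sqrt(324 + z'^2).
The Euler-Lagrange equation gives
    d/dθ( z' / sqrt(324 + z'^2) ) = 0,
so z' is constant. Integrating once:
    z(θ) = a θ + b,
a helix on the cylinder (a straight line when the cylinder is unrolled). The constants a, b are determined by the endpoint conditions.
With endpoint conditions z(0) = -1 and z(2π) = 6: from z(0) = b we get b = -1, and a·2π + -1 = 6 gives a = 7/(2π), so
    z(θ) = (7/(2π)) θ − 1.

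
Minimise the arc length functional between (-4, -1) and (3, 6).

Arc-length functional: J[y] = ∫ sqrt(1 + (y')^2) dx.
Lagrangian L = sqrt(1 + (y')^2) has no explicit y dependence, so ∂L/∂y = 0 and the Euler-Lagrange equation gives
    d/dx( y' / sqrt(1 + (y')^2) ) = 0  ⇒  y' / sqrt(1 + (y')^2) = const.
Hence y' is constant, so y(x) is affine.
Fitting the endpoints (-4, -1) and (3, 6):
    slope m = (6 − (-1)) / (3 − (-4)) = 1,
    intercept c = (-1) − m·(-4) = 3.
Extremal: y(x) = x + 3.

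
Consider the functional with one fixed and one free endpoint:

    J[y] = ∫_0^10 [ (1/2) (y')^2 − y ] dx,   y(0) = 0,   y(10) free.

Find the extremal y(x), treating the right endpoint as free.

The Lagrangian L = (1/2) (y')^2 − y gives
    ∂L/∂y = −1,   ∂L/∂y' = y'.
Euler-Lagrange: d/dx(y') − (−1) = 0, i.e. y'' + 1 = 0, so
    y(x) = −(1/2) x^2 + C1 x + C2.
Fixed left endpoint y(0) = 0 ⇒ C2 = 0.
The right endpoint x = 10 is free, so the natural (transversality) condition is ∂L/∂y' |_{x=10} = 0, i.e. y'(10) = 0.
Compute y'(x) = −1 x + C1, so y'(10) = −10 + C1 = 0 ⇒ C1 = 10.
Therefore the extremal is
    y(x) = −x^2/2 + 10 x.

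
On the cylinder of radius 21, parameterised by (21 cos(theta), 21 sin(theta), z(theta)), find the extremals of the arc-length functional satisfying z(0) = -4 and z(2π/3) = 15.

Parameterise the cylinder of radius R = 21 as
    r(θ) = (21 cos θ, 21 sin θ, z(θ)).
The arc-length element is
    ds = sqrt(441 + (dz/dθ)^2) dθ,
so the Lagrangian is L = sqrt(441 + z'^2).
L depends on z' only, not on z or θ, so ∂L/∂z = 0 and
    ∂L/∂z' = z' / sqrt(441 + z'^2).
The Euler-Lagrange equation gives
    d/dθ( z' / sqrt(441 + z'^2) ) = 0,
so z' is constant. Integrating once:
    z(θ) = a θ + b,
a helix on the cylinder (a straight line when the cylinder is unrolled). The constants a, b are determined by the endpoint conditions.
With endpoint conditions z(0) = -4 and z(2π/3) = 15: from z(0) = b we get b = -4, and a·2π/3 + -4 = 15 gives a = 57/(2π), so
    z(θ) = (57/(2π)) θ − 4.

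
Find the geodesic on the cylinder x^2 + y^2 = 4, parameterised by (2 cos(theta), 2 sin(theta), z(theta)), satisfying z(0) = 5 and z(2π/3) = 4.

Parameterise the cylinder of radius R = 2 as
    r(θ) = (2 cos θ, 2 sin θ, z(θ)).
The arc-length element is
    ds = sqrt(4 + (dz/dθ)^2) dθ,
so the Lagrangian is L = sqrt(4 + z'^2).
L depends on z' only, not on z or θ, so ∂L/∂z = 0 and
    ∂L/∂z' = z' / sqrt(4 + z'^2).
The Euler-Lagrange equation gives
    d/dθ( z' / sqrt(4 + z'^2) ) = 0,
so z' is constant. Integrating once:
    z(θ) = a θ + b,
a helix on the cylinder (a straight line when the cylinder is unrolled). The constants a, b are determined by the endpoint conditions.
With endpoint conditions z(0) = 5 and z(2π/3) = 4: from z(0) = b we get b = 5, and a·2π/3 + 5 = 4 gives a = -3/(2π), so
    z(θ) = (-3/(2π)) θ + 5.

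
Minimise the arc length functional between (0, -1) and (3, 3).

Arc-length functional: J[y] = ∫ sqrt(1 + (y')^2) dx.
Lagrangian L = sqrt(1 + (y')^2) has no explicit y dependence, so ∂L/∂y = 0 and the Euler-Lagrange equation gives
    d/dx( y' / sqrt(1 + (y')^2) ) = 0  ⇒  y' / sqrt(1 + (y')^2) = const.
Hence y' is constant, so y(x) is affine.
Fitting the endpoints (0, -1) and (3, 3):
    slope m = (3 − (-1)) / (3 − 0) = 4/3,
    intercept c = (-1) − m·0 = -1.
Extremal: y(x) = (4/3) x - 1.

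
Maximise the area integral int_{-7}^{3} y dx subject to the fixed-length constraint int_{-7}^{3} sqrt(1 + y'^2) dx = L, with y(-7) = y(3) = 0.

Set up the augmented Lagrangian using a multiplier λ for the length constraint:
    F(y, y') = y − λ sqrt(1 + y'^2).
F has no explicit x dependence, so the Beltrami identity yields a first integral
    F − y' ∂F/∂y' = C.
Compute ∂F/∂y' = −λ y' / sqrt(1 + y'^2). Then
    y − λ sqrt(1 + y'^2) + λ y'^2 / sqrt(1 + y'^2) = C
    ⇒  y − λ / sqrt(1 + y'^2) = C.
Solving for y' and integrating gives
    (x − a)^2 + (y − b)^2 = λ^2,
a circular arc of radius λ. The constants a, b are determined by the endpoint conditions y(-7) = y(3) = 0, and λ is fixed implicitly by the length constraint
    ∫_{-7}^{3} sqrt(1 + y'^2) dx = L.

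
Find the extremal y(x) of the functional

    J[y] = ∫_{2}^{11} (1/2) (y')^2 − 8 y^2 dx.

The Lagrangian is L = (1/2) (y')^2 − 8 y^2.
Compute ∂L/∂y = -16y, ∂L/∂y' = y'.
The Euler-Lagrange equation d/dx(∂L/∂y') − ∂L/∂y = 0 reduces to
    y'' + 16 y = 0.
Its general solution is
    y(x) = A sin(4x) + B cos(4x),
with A, B fixed by the endpoint conditions.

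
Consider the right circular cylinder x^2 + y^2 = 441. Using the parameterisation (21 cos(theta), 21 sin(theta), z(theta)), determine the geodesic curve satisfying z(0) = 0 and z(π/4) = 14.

Parameterise the cylinder of radius R = 21 as
    r(θ) = (21 cos θ, 21 sin θ, z(θ)).
The arc-length element is
    ds = sqrt(441 + (dz/dθ)^2) dθ,
so the Lagrangian is L = sqrt(441 + z'^2).
L depends on z' only, not on z or θ, so ∂L/∂z = 0 and
    ∂L/∂z' = z' / sqrt(441 + z'^2).
The Euler-Lagrange equation gives
    d/dθ( z' / sqrt(441 + z'^2) ) = 0,
so z' is constant. Integrating once:
    z(θ) = a θ + b,
a helix on the cylinder (a straight line when the cylinder is unrolled). The constants a, b are determined by the endpoint conditions.
With endpoint conditions z(0) = 0 and z(π/4) = 14: from z(0) = b we get b = 0, and a·π/4 + 0 = 14 gives a = 56/π, so
    z(θ) = (56/π) θ.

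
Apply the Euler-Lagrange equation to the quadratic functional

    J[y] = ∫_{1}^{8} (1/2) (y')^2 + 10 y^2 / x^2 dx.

The Lagrangian is L = (1/2) (y')^2 + 10 y^2 / x^2.
Compute ∂L/∂y = 20y/x^2, ∂L/∂y' = y'.
The Euler-Lagrange equation d/dx(∂L/∂y') − ∂L/∂y = 0 reduces to
    y'' − 20/x^2 · y = 0  (x > 0).
Its general solution is
    y(x) = A x^5 + B x^(-4),
with A, B fixed by the endpoint conditions.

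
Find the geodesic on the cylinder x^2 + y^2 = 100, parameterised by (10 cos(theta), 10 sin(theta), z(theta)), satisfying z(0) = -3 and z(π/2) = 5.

Parameterise the cylinder of radius R = 10 as
    r(θ) = (10 cos θ, 10 sin θ, z(θ)).
The arc-length element is
    ds = sqrt(100 + (dz/dθ)^2) dθ,
so the Lagrangian is L = sqrt(100 + z'^2).
L depends on z' only, not on z or θ, so ∂L/∂z = 0 and
    ∂L/∂z' = z' / sqrt(100 + z'^2).
The Euler-Lagrange equation gives
    d/dθ( z' / sqrt(100 + z'^2) ) = 0,
so z' is constant. Integrating once:
    z(θ) = a θ + b,
a helix on the cylinder (a straight line when the cylinder is unrolled). The constants a, b are determined by the endpoint conditions.
With endpoint conditions z(0) = -3 and z(π/2) = 5: from z(0) = b we get b = -3, and a·π/2 + -3 = 5 gives a = 16/π, so
    z(θ) = (16/π) θ − 3.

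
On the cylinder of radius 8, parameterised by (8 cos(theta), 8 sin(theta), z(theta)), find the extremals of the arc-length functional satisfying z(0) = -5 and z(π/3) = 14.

Parameterise the cylinder of radius R = 8 as
    r(θ) = (8 cos θ, 8 sin θ, z(θ)).
The arc-length element is
    ds = sqrt(64 + (dz/dθ)^2) dθ,
so the Lagrangian is L = sqrt(64 + z'^2).
L depends on z' only, not on z or θ, so ∂L/∂z = 0 and
    ∂L/∂z' = z' / sqrt(64 + z'^2).
The Euler-Lagrange equation gives
    d/dθ( z' / sqrt(64 + z'^2) ) = 0,
so z' is constant. Integrating once:
    z(θ) = a θ + b,
a helix on the cylinder (a straight line when the cylinder is unrolled). The constants a, b are determined by the endpoint conditions.
With endpoint conditions z(0) = -5 and z(π/3) = 14: from z(0) = b we get b = -5, and a·π/3 + -5 = 14 gives a = 57/π, so
    z(θ) = (57/π) θ − 5.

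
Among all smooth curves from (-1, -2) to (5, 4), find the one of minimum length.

Arc-length functional: J[y] = ∫ sqrt(1 + (y')^2) dx.
Lagrangian L = sqrt(1 + (y')^2) has no explicit y dependence, so ∂L/∂y = 0 and the Euler-Lagrange equation gives
    d/dx( y' / sqrt(1 + (y')^2) ) = 0  ⇒  y' / sqrt(1 + (y')^2) = const.
Hence y' is constant, so y(x) is affine.
Fitting the endpoints (-1, -2) and (5, 4):
    slope m = (4 − (-2)) / (5 − (-1)) = 1,
    intercept c = (-2) − m·(-1) = -1.
Extremal: y(x) = x - 1.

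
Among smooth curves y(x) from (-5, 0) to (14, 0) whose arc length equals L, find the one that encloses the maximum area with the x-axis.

Set up the augmented Lagrangian using a multiplier λ for the length constraint:
    F(y, y') = y − λ sqrt(1 + y'^2).
F has no explicit x dependence, so the Beltrami identity yields a first integral
    F − y' ∂F/∂y' = C.
Compute ∂F/∂y' = −λ y' / sqrt(1 + y'^2). Then
    y − λ sqrt(1 + y'^2) + λ y'^2 / sqrt(1 + y'^2) = C
    ⇒  y − λ / sqrt(1 + y'^2) = C.
Solving for y' and integrating gives
    (x − a)^2 + (y − b)^2 = λ^2,
a circular arc of radius λ. The constants a, b are determined by the endpoint conditions y(-5) = y(14) = 0, and λ is fixed implicitly by the length constraint
    ∫_{-5}^{14} sqrt(1 + y'^2) dx = L.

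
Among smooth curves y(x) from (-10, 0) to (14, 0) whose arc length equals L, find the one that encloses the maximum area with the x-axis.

Set up the augmented Lagrangian using a multiplier λ for the length constraint:
    F(y, y') = y − λ sqrt(1 + y'^2).
F has no explicit x dependence, so the Beltrami identity yields a first integral
    F − y' ∂F/∂y' = C.
Compute ∂F/∂y' = −λ y' / sqrt(1 + y'^2). Then
    y − λ sqrt(1 + y'^2) + λ y'^2 / sqrt(1 + y'^2) = C
    ⇒  y − λ / sqrt(1 + y'^2) = C.
Solving for y' and integrating gives
    (x − a)^2 + (y − b)^2 = λ^2,
a circular arc of radius λ. The constants a, b are determined by the endpoint conditions y(-10) = y(14) = 0, and λ is fixed implicitly by the length constraint
    ∫_{-10}^{14} sqrt(1 + y'^2) dx = L.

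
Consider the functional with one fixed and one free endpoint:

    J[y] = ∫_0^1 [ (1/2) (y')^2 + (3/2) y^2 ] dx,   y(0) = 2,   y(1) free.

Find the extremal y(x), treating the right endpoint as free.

The Lagrangian L = (1/2) (y')^2 + (3/2) y^2 gives
    ∂L/∂y = 3 y,   ∂L/∂y' = y'.
Euler-Lagrange: y'' − 3 y = 0.
With k = sqrt(3), the general solution is
    y(x) = A cosh(sqrt(3) x) + B sinh(sqrt(3) x).
Fixed left endpoint y(0) = 2 ⇒ A = 2.
The right endpoint x = 1 is free, so the natural (transversality) condition is ∂L/∂y' |_{x=1} = 0, i.e. y'(1) = 0.
Compute y'(x) = A k sinh(k x) + B k cosh(k x), so
    y'(1) = A k sinh(k·1) + B k cosh(k·1) = 0
    ⇒ B = −A tanh(k·1) = − 2 tanh(sqrt(3)·1).
Therefore the extremal is
    y(x) = 2 cosh(sqrt(3) x) − 2 tanh(sqrt(3)·1) sinh(sqrt(3) x).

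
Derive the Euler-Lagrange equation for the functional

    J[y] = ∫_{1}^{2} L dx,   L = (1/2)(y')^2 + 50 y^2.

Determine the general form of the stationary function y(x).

The Lagrangian is L = (1/2)(y')^2 + 50 y^2.
∂L/∂y = 100y.
∂L/∂y' = y'.
The Euler-Lagrange equation d/dx(∂L/∂y') − ∂L/∂y = 0 becomes:
    y'' - 100 y = 0
General solution: y(x) = A e^(10x) + B e^(-10x), where A and B are arbitrary constants fixed by the endpoint conditions.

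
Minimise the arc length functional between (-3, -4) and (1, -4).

Arc-length functional: J[y] = ∫ sqrt(1 + (y')^2) dx.
Lagrangian L = sqrt(1 + (y')^2) has no explicit y dependence, so ∂L/∂y = 0 and the Euler-Lagrange equation gives
    d/dx( y' / sqrt(1 + (y')^2) ) = 0  ⇒  y' / sqrt(1 + (y')^2) = const.
Hence y' is constant, so y(x) is affine.
Fitting the endpoints (-3, -4) and (1, -4):
    slope m = ((-4) − (-4)) / (1 − (-3)) = 0,
    intercept c = (-4) − m·(-3) = -4.
Extremal: y(x) = -4.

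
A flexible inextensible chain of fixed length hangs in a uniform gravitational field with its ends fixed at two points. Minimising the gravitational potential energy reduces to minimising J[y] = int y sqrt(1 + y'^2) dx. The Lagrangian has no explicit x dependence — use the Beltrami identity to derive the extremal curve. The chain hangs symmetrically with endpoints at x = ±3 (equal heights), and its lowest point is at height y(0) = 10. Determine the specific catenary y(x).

The Lagrangian L(y, y') = y sqrt(1 + y'^2) has no explicit x dependence, so the Beltrami identity applies:
    L − y' ∂L/∂y' = C.
Compute ∂L/∂y' = y · y' / sqrt(1 + y'^2). Then
    L − y' ∂L/∂y'
    = y sqrt(1 + y'^2) − y · y'^2 / sqrt(1 + y'^2)
    = y (1 + y'^2 − y'^2) / sqrt(1 + y'^2)
    = y / sqrt(1 + y'^2) = C.
Squaring gives y^2 = C^2 (1 + y'^2), i.e.
    y'^2 = y^2 / C^2 − 1.
Separating variables,
    dy / sqrt(y^2 − C^2) = dx / C,
and integrating gives arccosh(y / C) = (x − a)/C, so
    y(x) = C cosh((x − a)/C),
the catenary. The constants C and a are fixed by the two endpoint conditions (and, for the hanging-chain problem, the length constraint selects C).
Now fit the given data. The endpoints x = ±3 are symmetric at equal height, so the catenary is even about its minimum: a = 0 and y(x) = C cosh(x/C). The lowest point is y(0) = C cosh(0) = C, and we are told y(0) = 10, so C = 10. Therefore
    y(x) = 10 cosh(x/10),
and at the endpoints
    y(±3) = 10 cosh(3/10).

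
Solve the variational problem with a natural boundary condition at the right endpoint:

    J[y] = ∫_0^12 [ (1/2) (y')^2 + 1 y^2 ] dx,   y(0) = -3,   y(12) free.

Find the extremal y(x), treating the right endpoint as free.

The Lagrangian L = (1/2) (y')^2 + 1 y^2 gives
    ∂L/∂y = 2 y,   ∂L/∂y' = y'.
Euler-Lagrange: y'' − 2 y = 0.
With k = sqrt(2), the general solution is
    y(x) = A cosh(sqrt(2) x) + B sinh(sqrt(2) x).
Fixed left endpoint y(0) = -3 ⇒ A = -3.
The right endpoint x = 12 is free, so the natural (transversality) condition is ∂L/∂y' |_{x=12} = 0, i.e. y'(12) = 0.
Compute y'(x) = A k sinh(k x) + B k cosh(k x), so
    y'(12) = A k sinh(k·12) + B k cosh(k·12) = 0
    ⇒ B = −A tanh(k·12) = 3 tanh(sqrt(2)·12).
Therefore the extremal is
    y(x) = −3 cosh(sqrt(2) x) + 3 tanh(sqrt(2)·12) sinh(sqrt(2) x).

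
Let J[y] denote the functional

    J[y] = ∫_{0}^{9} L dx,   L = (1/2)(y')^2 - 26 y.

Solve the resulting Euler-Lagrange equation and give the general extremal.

The Lagrangian is L = (1/2)(y')^2 - 26 y.
∂L/∂y = -26.
∂L/∂y' = y'.
The Euler-Lagrange equation d/dx(∂L/∂y') − ∂L/∂y = 0 becomes:
    y'' + 26 = 0
General solution: y(x) = -13 x^2 + A x + B, where A and B are arbitrary constants fixed by the endpoint conditions.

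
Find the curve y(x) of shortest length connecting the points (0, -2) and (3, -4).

Arc-length functional: J[y] = ∫ sqrt(1 + (y')^2) dx.
Lagrangian L = sqrt(1 + (y')^2) has no explicit y dependence, so ∂L/∂y = 0 and the Euler-Lagrange equation gives
    d/dx( y' / sqrt(1 + (y')^2) ) = 0  ⇒  y' / sqrt(1 + (y')^2) = const.
Hence y' is constant, so y(x) is affine.
Fitting the endpoints (0, -2) and (3, -4):
    slope m = ((-4) − (-2)) / (3 − 0) = -2/3,
    intercept c = (-2) − m·0 = -2.
Extremal: y(x) = (-2/3) x - 2.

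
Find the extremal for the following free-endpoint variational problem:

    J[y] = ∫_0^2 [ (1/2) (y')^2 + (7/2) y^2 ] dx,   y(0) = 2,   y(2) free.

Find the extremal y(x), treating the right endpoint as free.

The Lagrangian L = (1/2) (y')^2 + (7/2) y^2 gives
    ∂L/∂y = 7 y,   ∂L/∂y' = y'.
Euler-Lagrange: y'' − 7 y = 0.
With k = sqrt(7), the general solution is
    y(x) = A cosh(sqrt(7) x) + B sinh(sqrt(7) x).
Fixed left endpoint y(0) = 2 ⇒ A = 2.
The right endpoint x = 2 is free, so the natural (transversality) condition is ∂L/∂y' |_{x=2} = 0, i.e. y'(2) = 0.
Compute y'(x) = A k sinh(k x) + B k cosh(k x), so
    y'(2) = A k sinh(k·2) + B k cosh(k·2) = 0
    ⇒ B = −A tanh(k·2) = − 2 tanh(sqrt(7)·2).
Therefore the extremal is
    y(x) = 2 cosh(sqrt(7) x) − 2 tanh(sqrt(7)·2) sinh(sqrt(7) x).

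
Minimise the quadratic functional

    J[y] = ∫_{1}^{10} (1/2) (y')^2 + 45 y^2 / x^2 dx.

The Lagrangian is L = (1/2) (y')^2 + 45 y^2 / x^2.
Compute ∂L/∂y = 90y/x^2, ∂L/∂y' = y'.
The Euler-Lagrange equation d/dx(∂L/∂y') − ∂L/∂y = 0 reduces to
    y'' − 90/x^2 · y = 0  (x > 0).
Its general solution is
    y(x) = A x^10 + B x^(-9),
with A, B fixed by the endpoint conditions.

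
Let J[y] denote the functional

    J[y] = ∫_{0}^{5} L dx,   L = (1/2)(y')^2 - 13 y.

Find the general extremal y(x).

The Lagrangian is L = (1/2)(y')^2 - 13 y.
∂L/∂y = -13.
∂L/∂y' = y'.
The Euler-Lagrange equation d/dx(∂L/∂y') − ∂L/∂y = 0 becomes:
    y'' + 13 = 0
General solution: y(x) = -(13/2) x^2 + A x + B, where A and B are arbitrary constants fixed by the endpoint conditions.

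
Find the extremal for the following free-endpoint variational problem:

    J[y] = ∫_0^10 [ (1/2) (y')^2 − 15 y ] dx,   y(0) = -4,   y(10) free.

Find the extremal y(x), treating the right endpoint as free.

The Lagrangian L = (1/2) (y')^2 − 15 y gives
    ∂L/∂y = −15,   ∂L/∂y' = y'.
Euler-Lagrange: d/dx(y') − (−15) = 0, i.e. y'' + 15 = 0, so
    y(x) = −(15/2) x^2 + C1 x + C2.
Fixed left endpoint y(0) = -4 ⇒ C2 = -4.
The right endpoint x = 10 is free, so the natural (transversality) condition is ∂L/∂y' |_{x=10} = 0, i.e. y'(10) = 0.
Compute y'(x) = −15 x + C1, so y'(10) = −150 + C1 = 0 ⇒ C1 = 150.
Therefore the extremal is
    y(x) = −(15/2) x^2 + 150 x − 4.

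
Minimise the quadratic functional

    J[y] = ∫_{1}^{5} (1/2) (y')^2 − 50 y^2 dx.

The Lagrangian is L = (1/2) (y')^2 − 50 y^2.
Compute ∂L/∂y = -100y, ∂L/∂y' = y'.
The Euler-Lagrange equation d/dx(∂L/∂y') − ∂L/∂y = 0 reduces to
    y'' + 100 y = 0.
Its general solution is
    y(x) = A sin(10x) + B cos(10x),
with A, B fixed by the endpoint conditions.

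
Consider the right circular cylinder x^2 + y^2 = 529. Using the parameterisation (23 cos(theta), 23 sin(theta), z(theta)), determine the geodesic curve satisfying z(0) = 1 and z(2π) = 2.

Parameterise the cylinder of radius R = 23 as
    r(θ) = (23 cos θ, 23 sin θ, z(θ)).
The arc-length element is
    ds = sqrt(529 + (dz/dθ)^2) dθ,
so the Lagrangian is L = sqrt(529 + z'^2).
L depends on z' only, not on z or θ, so ∂L/∂z = 0 and
    ∂L/∂z' = z' / sqrt(529 + z'^2).
The Euler-Lagrange equation gives
    d/dθ( z' / sqrt(529 + z'^2) ) = 0,
so z' is constant. Integrating once:
    z(θ) = a θ + b,
a helix on the cylinder (a straight line when the cylinder is unrolled). The constants a, b are determined by the endpoint conditions.
With endpoint conditions z(0) = 1 and z(2π) = 2: from z(0) = b we get b = 1, and a·2π + 1 = 2 gives a = 1/(2π), so
    z(θ) = (1/(2π)) θ + 1.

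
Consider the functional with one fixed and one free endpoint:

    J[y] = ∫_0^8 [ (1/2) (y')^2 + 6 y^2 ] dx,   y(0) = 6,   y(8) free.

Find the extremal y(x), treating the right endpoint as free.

The Lagrangian L = (1/2) (y')^2 + 6 y^2 gives
    ∂L/∂y = 12 y,   ∂L/∂y' = y'.
Euler-Lagrange: y'' − 12 y = 0.
With k = sqrt(12), the general solution is
    y(x) = A cosh(sqrt(12) x) + B sinh(sqrt(12) x).
Fixed left endpoint y(0) = 6 ⇒ A = 6.
The right endpoint x = 8 is free, so the natural (transversality) condition is ∂L/∂y' |_{x=8} = 0, i.e. y'(8) = 0.
Compute y'(x) = A k sinh(k x) + B k cosh(k x), so
    y'(8) = A k sinh(k·8) + B k cosh(k·8) = 0
    ⇒ B = −A tanh(k·8) = − 6 tanh(sqrt(12)·8).
Therefore the extremal is
    y(x) = 6 cosh(sqrt(12) x) − 6 tanh(sqrt(12)·8) sinh(sqrt(12) x).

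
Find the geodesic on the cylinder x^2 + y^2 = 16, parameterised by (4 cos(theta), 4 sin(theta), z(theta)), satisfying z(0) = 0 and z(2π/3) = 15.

Parameterise the cylinder of radius R = 4 as
    r(θ) = (4 cos θ, 4 sin θ, z(θ)).
The arc-length element is
    ds = sqrt(16 + (dz/dθ)^2) dθ,
so the Lagrangian is L = sqrt(16 + z'^2).
L depends on z' only, not on z or θ, so ∂L/∂z = 0 and
    ∂L/∂z' = z' / sqrt(16 + z'^2).
The Euler-Lagrange equation gives
    d/dθ( z' / sqrt(16 + z'^2) ) = 0,
so z' is constant. Integrating once:
    z(θ) = a θ + b,
a helix on the cylinder (a straight line when the cylinder is unrolled). The constants a, b are determined by the endpoint conditions.
With endpoint conditions z(0) = 0 and z(2π/3) = 15: from z(0) = b we get b = 0, and a·2π/3 + 0 = 15 gives a = 45/(2π), so
    z(θ) = (45/(2π)) θ.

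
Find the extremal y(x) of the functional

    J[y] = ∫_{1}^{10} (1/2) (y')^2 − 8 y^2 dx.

The Lagrangian is L = (1/2) (y')^2 − 8 y^2.
Compute ∂L/∂y = -16y, ∂L/∂y' = y'.
The Euler-Lagrange equation d/dx(∂L/∂y') − ∂L/∂y = 0 reduces to
    y'' + 16 y = 0.
Its general solution is
    y(x) = A sin(4x) + B cos(4x),
with A, B fixed by the endpoint conditions.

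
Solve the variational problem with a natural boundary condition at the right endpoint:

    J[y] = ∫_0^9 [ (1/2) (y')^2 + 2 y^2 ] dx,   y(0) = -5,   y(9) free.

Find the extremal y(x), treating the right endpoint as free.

The Lagrangian L = (1/2) (y')^2 + 2 y^2 gives
    ∂L/∂y = 4 y,   ∂L/∂y' = y'.
Euler-Lagrange: y'' − 4 y = 0.
With k = 2, the general solution is
    y(x) = A cosh(2 x) + B sinh(2 x).
Fixed left endpoint y(0) = -5 ⇒ A = -5.
The right endpoint x = 9 is free, so the natural (transversality) condition is ∂L/∂y' |_{x=9} = 0, i.e. y'(9) = 0.
Compute y'(x) = A k sinh(k x) + B k cosh(k x), so
    y'(9) = A k sinh(k·9) + B k cosh(k·9) = 0
    ⇒ B = −A tanh(k·9) = 5 tanh(2·9).
Therefore the extremal is
    y(x) = −5 cosh(2 x) + 5 tanh(2·9) sinh(2 x).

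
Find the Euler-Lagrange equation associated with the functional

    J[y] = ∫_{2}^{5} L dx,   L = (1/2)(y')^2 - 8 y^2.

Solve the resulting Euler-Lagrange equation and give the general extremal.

The Lagrangian is L = (1/2)(y')^2 - 8 y^2.
∂L/∂y = -16y.
∂L/∂y' = y'.
The Euler-Lagrange equation d/dx(∂L/∂y') − ∂L/∂y = 0 becomes:
    y'' + 16 y = 0
General solution: y(x) = A sin(4x) + B cos(4x), where A and B are arbitrary constants fixed by the endpoint conditions.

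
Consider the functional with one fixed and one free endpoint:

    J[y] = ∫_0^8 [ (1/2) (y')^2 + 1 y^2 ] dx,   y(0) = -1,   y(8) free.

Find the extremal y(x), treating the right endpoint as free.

The Lagrangian L = (1/2) (y')^2 + 1 y^2 gives
    ∂L/∂y = 2 y,   ∂L/∂y' = y'.
Euler-Lagrange: y'' − 2 y = 0.
With k = sqrt(2), the general solution is
    y(x) = A cosh(sqrt(2) x) + B sinh(sqrt(2) x).
Fixed left endpoint y(0) = -1 ⇒ A = -1.
The right endpoint x = 8 is free, so the natural (transversality) condition is ∂L/∂y' |_{x=8} = 0, i.e. y'(8) = 0.
Compute y'(x) = A k sinh(k x) + B k cosh(k x), so
    y'(8) = A k sinh(k·8) + B k cosh(k·8) = 0
    ⇒ B = −A tanh(k·8) = tanh(sqrt(2)·8).
Therefore the extremal is
    y(x) = −cosh(sqrt(2) x) + tanh(sqrt(2)·8) sinh(sqrt(2) x).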